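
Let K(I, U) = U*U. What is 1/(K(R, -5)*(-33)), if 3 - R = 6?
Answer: -1/825 ≈ -0.0012121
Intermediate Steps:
R = -3 (R = 3 - 1*6 = 3 - 6 = -3)
K(I, U) = U**2
1/(K(R, -5)*(-33)) = 1/((-5)**2*(-33)) = 1/(25*(-33)) = 1/(-825) = -1/825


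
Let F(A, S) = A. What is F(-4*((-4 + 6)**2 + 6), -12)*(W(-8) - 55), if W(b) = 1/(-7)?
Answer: 15440/7 ≈ 2205.7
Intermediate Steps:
W(b) = -1/7
F(-4*((-4 + 6)**2 + 6), -12)*(W(-8) - 55) = (-4*((-4 + 6)**2 + 6))*(-1/7 - 55) = -4*(2**2 + 6)*(-386/7) = -4*(4 + 6)*(-386/7) = -4*10*(-386/7) = -40*(-386/7) = 15440/7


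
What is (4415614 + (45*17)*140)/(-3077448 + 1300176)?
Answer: -323051/126948 ≈ -2.5448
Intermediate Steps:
(4415614 + (45*17)*140)/(-3077448 + 1300176) = (4415614 + 765*140)/(-1777272) = (4415614 + 107100)*(-1/1777272) = 4522714*(-1/1777272) = -323051/126948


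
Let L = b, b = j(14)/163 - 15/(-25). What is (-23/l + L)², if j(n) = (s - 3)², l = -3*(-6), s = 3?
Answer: 3721/8100 ≈ 0.45938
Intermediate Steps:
l = 18
j(n) = 0 (j(n) = (3 - 3)² = 0² = 0)
b = ⅗ (b = 0/163 - 15/(-25) = 0*(1/163) - 15*(-1/25) = 0 + ⅗ = ⅗ ≈ 0.60000)
L = ⅗ ≈ 0.60000
(-23/l + L)² = (-23/18 + ⅗)² = (-61/90)² = 3721/8100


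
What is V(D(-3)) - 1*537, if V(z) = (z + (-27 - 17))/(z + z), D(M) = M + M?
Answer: -3197/6 ≈ -532.83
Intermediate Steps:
D(M) = 2*M
V(z) = (-44 + z)/(2*z) (V(z) = (z - 44)/((2*z)) = (-44 + z)*(1/(2*z)) = (-44 + z)/(2*z))
V(D(-3)) - 1*537 = (-44 + 2*(-3))/(2*((2*(-3)))) - 1*537 = (1/2)*(-44 - 6)/(-6) - 537 = (1/2)*(-1/6)*(-50) - 537 = 25/6 - 537 = -3197/6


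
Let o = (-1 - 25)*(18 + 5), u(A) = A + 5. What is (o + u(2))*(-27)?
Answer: 15957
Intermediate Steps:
u(A) = 5 + A
o = -598 (o = -26*23 = -598)
(o + u(2))*(-27) = (-598 + (5 + 2))*(-27) = (-598 + 7)*(-27) = -591*(-27) = 15957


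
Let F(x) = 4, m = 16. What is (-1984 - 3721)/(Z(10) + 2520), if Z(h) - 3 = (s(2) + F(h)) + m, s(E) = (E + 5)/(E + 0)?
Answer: -11410/5093 ≈ -2.2403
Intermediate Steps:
s(E) = (5 + E)/E
Z(h) = 53/2 (Z(h) = 3 + (((5 + 2)/2 + 4) + 16) = 3 + (((1/2)*7 + 4) + 16) = 3 + ((7/2 + 4) + 16) = 3 + (15/2 + 16) = 3 + 47/2 = 53/2)
(-1984 - 3721)/(Z(10) + 2520) = (-1984 - 3721)/(53/2 + 2520) = -5705/5093/2 = -5705*2/5093 = -11410/5093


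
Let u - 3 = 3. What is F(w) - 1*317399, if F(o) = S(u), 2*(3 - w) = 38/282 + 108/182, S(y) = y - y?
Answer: -317399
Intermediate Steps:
u = 6 (u = 3 + 3 = 6)
S(y) = 0
w = 67643/25662 (w = 3 - (38/282 + 108/182)/2 = 3 - (38*(1/282) + 108*(1/182))/2 = 3 - (19/141 + 54/91)/2 = 3 - ½*9343/12831 = 3 - 9343/25662 = 67643/25662 ≈ 2.6359)
F(o) = 0
F(w) - 1*317399 = 0 - 1*317399 = 0 - 317399 = -317399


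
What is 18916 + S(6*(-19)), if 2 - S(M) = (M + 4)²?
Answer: 6818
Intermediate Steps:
S(M) = 2 - (4 + M)² (S(M) = 2 - (M + 4)² = 2 - (4 + M)²)
18916 + S(6*(-19)) = 18916 + (2 - (4 + 6*(-19))²) = 18916 + (2 - (4 - 114)²) = 18916 + (2 - 1*(-110)²) = 18916 + (2 - 1*12100) = 18916 + (2 - 12100) = 18916 - 12098 = 6818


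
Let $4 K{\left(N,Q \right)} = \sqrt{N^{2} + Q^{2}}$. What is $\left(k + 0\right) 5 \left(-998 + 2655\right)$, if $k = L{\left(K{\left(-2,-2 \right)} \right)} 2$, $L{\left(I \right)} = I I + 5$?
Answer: $91135$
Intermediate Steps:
$K{\left(N,Q \right)} = \frac{\sqrt{N^{2} + Q^{2}}}{4}$
$L{\left(I \right)} = 5 + I^{2}$ ($L{\left(I \right)} = I^{2} + 5 = 5 + I^{2}$)
$k = 11$ ($k = \left(5 + \left(\frac{\sqrt{\left(-2\right)^{2} + \left(-2\right)^{2}}}{4}\right)^{2}\right) 2 = \left(5 + \left(\frac{\sqrt{4 + 4}}{4}\right)^{2}\right) 2 = \left(5 + \left(\frac{\sqrt{8}}{4}\right)^{2}\right) 2 = \left(5 + \left(\frac{2 \sqrt{2}}{4}\right)^{2}\right) 2 = \left(5 + \left(\frac{\sqrt{2}}{2}\right)^{2}\right) 2 = \left(5 + \frac{1}{2}\right) 2 = \frac{11}{2} \cdot 2 = 11$)
$\left(k + 0\right) 5 \left(-998 + 2655\right) = \left(11 + 0\right) 5 \left(-998 + 2655\right) = 11 \cdot 5 \cdot 1657 = 55 \cdot 1657 = 91135$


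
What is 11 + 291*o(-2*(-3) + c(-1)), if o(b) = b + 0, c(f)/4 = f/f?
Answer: 2921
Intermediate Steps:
c(f) = 4 (c(f) = 4*(f/f) = 4*1 = 4)
o(b) = b
11 + 291*o(-2*(-3) + c(-1)) = 11 + 291*(-2*(-3) + 4) = 11 + 291*(6 + 4) = 11 + 291*10 = 11 + 2910 = 2921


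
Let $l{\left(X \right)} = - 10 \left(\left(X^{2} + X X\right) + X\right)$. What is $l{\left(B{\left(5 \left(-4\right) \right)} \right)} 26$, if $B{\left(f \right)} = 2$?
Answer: $-2600$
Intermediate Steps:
$l{\left(X \right)} = - 20 X^{2} - 10 X$ ($l{\left(X \right)} = - 10 \left(\left(X^{2} + X^{2}\right) + X\right) = - 10 \left(2 X^{2} + X\right) = - 10 \left(X + 2 X^{2}\right) = - 20 X^{2} - 10 X$)
$l{\left(B{\left(5 \left(-4\right) \right)} \right)} 26 = \left(-10\right) 2 \left(1 + 2 \cdot 2\right) 26 = \left(-10\right) 2 \left(1 + 4\right) 26 = \left(-10\right) 2 \cdot 5 \cdot 26 = \left(-100\right) 26 = -2600$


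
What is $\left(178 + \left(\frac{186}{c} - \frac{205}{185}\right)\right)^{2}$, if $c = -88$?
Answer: $\frac{80962442521}{2650384} \approx 30547.0$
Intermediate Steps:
$\left(178 + \left(\frac{186}{c} - \frac{205}{185}\right)\right)^{2} = \left(178 + \left(\frac{186}{-88} - \frac{205}{185}\right)\right)^{2} = \left(178 + \left(186 \left(- \frac{1}{88}\right) - \frac{41}{37}\right)\right)^{2} = \left(178 - \frac{5245}{1628}\right)^{2} = \left(\frac{284539}{1628}\right)^{2} = \frac{80962442521}{2650384}$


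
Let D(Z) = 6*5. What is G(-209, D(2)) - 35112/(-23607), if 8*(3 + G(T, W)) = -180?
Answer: -377911/15738 ≈ -24.013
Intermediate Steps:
D(Z) = 30
G(T, W) = -51/2 (G(T, W) = -3 + (1/8)*(-180) = -3 - 45/2 = -51/2)
G(-209, D(2)) - 35112/(-23607) = -51/2 - 35112/(-23607) = -51/2 - 35112*(-1)/23607 = -51/2 - 1*(-11704/7869) = -51/2 + 11704/7869 = -377911/15738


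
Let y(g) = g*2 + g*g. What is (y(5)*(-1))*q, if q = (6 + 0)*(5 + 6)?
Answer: -2310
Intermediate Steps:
y(g) = g**2 + 2*g (y(g) = 2*g + g**2 = g**2 + 2*g)
q = 66 (q = 6*11 = 66)
(y(5)*(-1))*q = ((5*(2 + 5))*(-1))*66 = ((5*7)*(-1))*66 = (35*(-1))*66 = -35*66 = -2310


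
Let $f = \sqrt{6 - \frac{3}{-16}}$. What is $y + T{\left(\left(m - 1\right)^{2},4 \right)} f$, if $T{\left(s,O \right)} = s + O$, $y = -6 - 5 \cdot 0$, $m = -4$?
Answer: $-6 + \frac{87 \sqrt{11}}{4} \approx 66.137$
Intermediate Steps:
$y = -6$ ($y = -6 - 0 = -6 + 0 = -6$)
$T{\left(s,O \right)} = O + s$
$f = \frac{3 \sqrt{11}}{4}$ ($f = \sqrt{6 - - \frac{3}{16}} = \sqrt{6 + \frac{3}{16}} = \sqrt{\frac{99}{16}} = \frac{3 \sqrt{11}}{4} \approx 2.4875$)
$y + T{\left(\left(m - 1\right)^{2},4 \right)} f = -6 + \left(4 + \left(-4 - 1\right)^{2}\right) \frac{3 \sqrt{11}}{4} = -6 + \left(4 + \left(-5\right)^{2}\right) \frac{3 \sqrt{11}}{4} = -6 + \left(4 + 25\right) \frac{3 \sqrt{11}}{4} = -6 + 29 \frac{3 \sqrt{11}}{4} = -6 + \frac{87 \sqrt{11}}{4}$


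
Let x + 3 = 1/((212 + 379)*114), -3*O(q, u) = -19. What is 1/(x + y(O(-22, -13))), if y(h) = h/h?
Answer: -67374/134747 ≈ -0.50000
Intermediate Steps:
O(q, u) = 19/3 (O(q, u) = -1/3*(-19) = 19/3)
y(h) = 1
x = -202121/67374 (x = -3 + 1/((212 + 379)*114) = -3 + 1/(591*114) = -3 + 1/67374 = -202121/67374 ≈ -3.0000)
1/(x + y(O(-22, -13))) = 1/(-202121/67374 + 1) = 1/(-134747/67374) = -67374/134747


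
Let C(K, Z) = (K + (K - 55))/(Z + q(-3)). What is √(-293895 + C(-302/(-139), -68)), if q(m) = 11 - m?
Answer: I*√204419778154/834 ≈ 542.12*I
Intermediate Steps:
C(K, Z) = (-55 + 2*K)/(14 + Z) (C(K, Z) = (K + (K - 55))/(Z + (11 - 1*(-3))) = (K + (-55 + K))/(Z + (11 + 3)) = (-55 + 2*K)/(Z + 14) = (-55 + 2*K)/(14 + Z))
√(-293895 + C(-302/(-139), -68)) = √(-293895 + (-55 + 2*(-302/(-139)))/(14 - 68)) = √(-293895 + (-55 + 2*(-302*(-1/139)))/(-54)) = √(-293895 - (-55 + 2*(302/139))/54) = √(-293895 - (-55 + 604/139)/54) = √(-293895 - 1/54*(-7041/139)) = √(-293895 + 2347/2502) = √(-735322943/2502) = I*√204419778154/834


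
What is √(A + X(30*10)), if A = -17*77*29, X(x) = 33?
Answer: 2*I*√9482 ≈ 194.75*I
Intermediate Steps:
A = -37961 (A = -1309*29 = -37961)
√(A + X(30*10)) = √(-37961 + 33) = √(-37928) = 2*I*√9482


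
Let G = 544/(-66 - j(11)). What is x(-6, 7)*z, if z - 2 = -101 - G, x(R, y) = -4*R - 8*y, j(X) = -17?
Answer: 137824/49 ≈ 2812.7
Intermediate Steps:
x(R, y) = -8*y - 4*R
G = -544/49 (G = 544/(-66 - 1*(-17)) = 544/(-66 + 17) = 544/(-49) = 544*(-1/49) = -544/49 ≈ -11.102)
z = -4307/49 (z = 2 + (-101 - 1*(-544/49)) = 2 + (-101 + 544/49) = 2 - 4405/49 = -4307/49 ≈ -87.898)
x(-6, 7)*z = (-8*7 - 4*(-6))*(-4307/49) = (-56 + 24)*(-4307/49) = -32*(-4307/49) = 137824/49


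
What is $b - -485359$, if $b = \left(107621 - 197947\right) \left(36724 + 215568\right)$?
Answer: $-22788041833$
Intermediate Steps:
$b = -22788527192$ ($b = \left(-90326\right) 252292 = -22788527192$)
$b - -485359 = -22788527192 - -485359 = -22788527192 + 485359 = -22788041833$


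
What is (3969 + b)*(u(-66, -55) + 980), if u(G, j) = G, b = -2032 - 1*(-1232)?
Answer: 2896466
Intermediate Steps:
b = -800 (b = -2032 + 1232 = -800)
(3969 + b)*(u(-66, -55) + 980) = (3969 - 800)*(-66 + 980) = 3169*914 = 2896466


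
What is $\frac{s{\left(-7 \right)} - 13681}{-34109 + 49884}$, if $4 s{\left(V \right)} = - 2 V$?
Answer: $- \frac{5471}{6310} \approx -0.86704$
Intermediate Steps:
$s{\left(V \right)} = - \frac{V}{2}$ ($s{\left(V \right)} = \frac{\left(-2\right) V}{4} = - \frac{V}{2}$)
$\frac{s{\left(-7 \right)} - 13681}{-34109 + 49884} = \frac{\left(- \frac{1}{2}\right) \left(-7\right) - 13681}{-34109 + 49884} = \frac{\frac{7}{2} - 13681}{15775} = \left(- \frac{27355}{2}\right) \frac{1}{15775} = - \frac{5471}{6310}$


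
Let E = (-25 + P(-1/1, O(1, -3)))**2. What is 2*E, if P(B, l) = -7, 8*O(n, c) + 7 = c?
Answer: 2048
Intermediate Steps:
O(n, c) = -7/8 + c/8
E = 1024 (E = (-25 - 7)**2 = (-32)**2 = 1024)
2*E = 2*1024 = 2048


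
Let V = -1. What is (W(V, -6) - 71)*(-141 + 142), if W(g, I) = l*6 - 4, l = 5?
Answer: -45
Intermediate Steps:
W(g, I) = 26 (W(g, I) = 5*6 - 4 = 30 - 4 = 26)
(W(V, -6) - 71)*(-141 + 142) = (26 - 71)*(-141 + 142) = -45*1 = -45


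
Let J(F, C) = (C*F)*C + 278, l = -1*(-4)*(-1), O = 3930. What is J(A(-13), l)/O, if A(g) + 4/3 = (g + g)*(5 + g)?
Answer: 5377/5895 ≈ 0.91213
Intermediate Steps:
l = -4 (l = 4*(-1) = -4)
A(g) = -4/3 + 2*g*(5 + g) (A(g) = -4/3 + (g + g)*(5 + g) = -4/3 + (2*g)*(5 + g) = -4/3 + 2*g*(5 + g))
J(F, C) = 278 + F*C**2 (J(F, C) = F*C**2 + 278 = 278 + F*C**2)
J(A(-13), l)/O = (278 + (-4/3 + 2*(-13)**2 + 10*(-13))*(-4)**2)/3930 = (278 + (-4/3 + 2*169 - 130)*16)*(1/3930) = (278 + (-4/3 + 338 - 130)*16)*(1/3930) = (278 + (620/3)*16)*(1/3930) = (278 + 9920/3)*(1/3930) = (10754/3)*(1/3930) = 5377/5895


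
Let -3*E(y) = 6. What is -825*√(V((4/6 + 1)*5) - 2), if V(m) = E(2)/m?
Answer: -330*I*√14 ≈ -1234.7*I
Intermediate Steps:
E(y) = -2 (E(y) = -⅓*6 = -2)
V(m) = -2/m
-825*√(V((4/6 + 1)*5) - 2) = -825*√(-2*1/(5*(4/6 + 1)) - 2) = -825*√(-2*1/(5*(4*(⅙) + 1)) - 2) = -825*√(-2*1/(5*(⅔ + 1)) - 2) = -825*√(-2/((5/3)*5) - 2) = -825*√(-2/25/3 - 2) = -825*√(-2*3/25 - 2) = -825*√(-6/25 - 2) = -330*I*√14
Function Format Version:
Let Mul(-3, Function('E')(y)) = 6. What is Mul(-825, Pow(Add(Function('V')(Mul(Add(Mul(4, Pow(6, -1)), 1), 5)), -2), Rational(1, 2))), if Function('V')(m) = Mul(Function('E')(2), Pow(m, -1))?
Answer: Mul(-330, I, Pow(14, Rational(1, 2))) ≈ Mul(-1234.7, I)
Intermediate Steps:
Function('E')(y) = -2 (Function('E')(y) = Mul(Rational(-1, 3), 6) = -2)
Function('V')(m) = Mul(-2, Pow(m, -1))
Mul(-825, Pow(Add(Function('V')(Mul(Add(Mul(4, Pow(6, -1)), 1), 5)), -2), Rational(1, 2))) = Mul(-825, Pow(Add(Mul(-2, Pow(Mul(Add(Mul(4, Pow(6, -1)), 1), 5), -1)), -2), Rational(1, 2))) = Mul(-825, Pow(Add(Mul(-2, Pow(Mul(Add(Mul(4, Rational(1, 6)), 1), 5), -1)), -2), Rational(1, 2))) = Mul(-825, Pow(Add(Mul(-2, Pow(Mul(Add(Rational(2, 3), 1), 5), -1)), -2), Rational(1, 2))) = Mul(-825, Pow(Add(Mul(-2, Pow(Mul(Rational(5, 3), 5), -1)), -2), Rational(1, 2))) = Mul(-825, Pow(Add(Mul(-2, Pow(Rational(25, 3), -1)), -2), Rational(1, 2))) = Mul(-825, Pow(Add(Mul(-2, Rational(3, 25)), -2), Rational(1, 2))) = Mul(-825, Pow(Add(Rational(-6, 25), -2), Rational(1, 2))) = Mul(-825, Pow(Rational(-56, 25), Rational(1, 2))) = Mul(-825, Mul(Rational(2, 5), I, Pow(14, Rational(1, 2)))) = Mul(-330, I, Pow(14, Rational(1, 2)))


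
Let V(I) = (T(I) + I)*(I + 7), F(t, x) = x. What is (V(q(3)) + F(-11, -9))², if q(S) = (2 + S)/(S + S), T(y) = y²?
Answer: 410881/46656 ≈ 8.8066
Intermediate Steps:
q(S) = (2 + S)/(2*S) (q(S) = (2 + S)/((2*S)) = (2 + S)*(1/(2*S)) = (2 + S)/(2*S))
V(I) = (7 + I)*(I + I²) (V(I) = (I² + I)*(I + 7) = (I + I²)*(7 + I) = (7 + I)*(I + I²))
(V(q(3)) + F(-11, -9))² = (((½)*(2 + 3)/3)*(7 + ((½)*(2 + 3)/3)² + 8*((½)*(2 + 3)/3)) - 9)² = (((½)*(⅓)*5)*(7 + ((½)*(⅓)*5)² + 8*((½)*(⅓)*5)) - 9)² = (5*(7 + (⅚)² + 8*(⅚))/6 - 9)² = (5*(7 + 25/36 + 20/3)/6 - 9)² = ((⅚)*(517/36) - 9)² = (2585/216 - 9)² = (641/216)² = 410881/46656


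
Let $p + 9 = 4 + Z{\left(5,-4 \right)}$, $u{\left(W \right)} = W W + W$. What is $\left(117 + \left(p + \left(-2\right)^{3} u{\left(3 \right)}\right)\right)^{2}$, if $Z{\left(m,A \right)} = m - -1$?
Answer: $484$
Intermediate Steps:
$Z{\left(m,A \right)} = 1 + m$ ($Z{\left(m,A \right)} = m + 1 = 1 + m$)
$u{\left(W \right)} = W + W^{2}$ ($u{\left(W \right)} = W^{2} + W = W + W^{2}$)
$p = 1$ ($p = -9 + \left(4 + \left(1 + 5\right)\right) = -9 + \left(4 + 6\right) = -9 + 10 = 1$)
$\left(117 + \left(p + \left(-2\right)^{3} u{\left(3 \right)}\right)\right)^{2} = \left(117 + \left(1 + \left(-2\right)^{3} \cdot 3 \left(1 + 3\right)\right)\right)^{2} = \left(117 + \left(1 - 8 \cdot 3 \cdot 4\right)\right)^{2} = \left(117 + \left(1 - 96\right)\right)^{2} = \left(117 - 95\right)^{2} = 22^{2} = 484$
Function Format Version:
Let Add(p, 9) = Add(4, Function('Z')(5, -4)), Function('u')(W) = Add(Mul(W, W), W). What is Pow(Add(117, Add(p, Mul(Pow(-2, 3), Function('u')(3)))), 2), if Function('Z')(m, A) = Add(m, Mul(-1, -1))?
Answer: 484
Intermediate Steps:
Function('Z')(m, A) = Add(1, m) (Function('Z')(m, A) = Add(m, 1) = Add(1, m))
Function('u')(W) = Add(W, Pow(W, 2)) (Function('u')(W) = Add(Pow(W, 2), W) = Add(W, Pow(W, 2)))
p = 1 (p = Add(-9, Add(4, Add(1, 5))) = Add(-9, Add(4, 6)) = Add(-9, 10) = 1)
Pow(Add(117, Add(p, Mul(Pow(-2, 3), Function('u')(3)))), 2) = Pow(Add(117, Add(1, Mul(Pow(-2, 3), Mul(3, Add(1, 3))))), 2) = Pow(Add(117, Add(1, Mul(-8, Mul(3, 4)))), 2) = Pow(Add(117, Add(1, Mul(-8, 12))), 2) = Pow(Add(117, Add(1, -96)), 2) = Pow(Add(117, -95), 2) = Pow(22, 2) = 484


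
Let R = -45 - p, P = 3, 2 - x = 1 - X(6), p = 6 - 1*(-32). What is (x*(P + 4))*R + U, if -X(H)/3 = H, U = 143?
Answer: 10020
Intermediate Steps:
p = 38 (p = 6 + 32 = 38)
X(H) = -3*H
x = -17 (x = 2 - (1 - (-3)*6) = 2 - (1 - 1*(-18)) = 2 - (1 + 18) = 2 - 1*19 = 2 - 19 = -17)
R = -83 (R = -45 - 1*38 = -45 - 38 = -83)
(x*(P + 4))*R + U = -17*(3 + 4)*(-83) + 143 = -17*7*(-83) + 143 = -119*(-83) + 143 = 9877 + 143 = 10020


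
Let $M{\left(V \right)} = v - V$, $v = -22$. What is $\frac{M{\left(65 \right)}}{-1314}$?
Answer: $\frac{29}{438} \approx 0.06621$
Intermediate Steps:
$M{\left(V \right)} = -22 - V$
$\frac{M{\left(65 \right)}}{-1314} = \frac{-22 - 65}{-1314} = \left(-22 - 65\right) \left(- \frac{1}{1314}\right) = \left(-87\right) \left(- \frac{1}{1314}\right) = \frac{29}{438}$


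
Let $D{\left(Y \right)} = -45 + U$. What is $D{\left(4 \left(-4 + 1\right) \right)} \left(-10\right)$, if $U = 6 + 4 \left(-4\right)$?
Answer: $550$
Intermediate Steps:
$U = -10$ ($U = 6 - 16 = -10$)
$D{\left(Y \right)} = -55$ ($D{\left(Y \right)} = -45 - 10 = -55$)
$D{\left(4 \left(-4 + 1\right) \right)} \left(-10\right) = \left(-55\right) \left(-10\right) = 550$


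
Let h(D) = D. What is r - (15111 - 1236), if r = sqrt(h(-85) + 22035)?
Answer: -13875 + 5*sqrt(878) ≈ -13727.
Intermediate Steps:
r = 5*sqrt(878) (r = sqrt(-85 + 22035) = sqrt(21950) = 5*sqrt(878) ≈ 148.16)
r - (15111 - 1236) = 5*sqrt(878) - (15111 - 1236) = 5*sqrt(878) - 1*13875 = 5*sqrt(878) - 13875 = -13875 + 5*sqrt(878)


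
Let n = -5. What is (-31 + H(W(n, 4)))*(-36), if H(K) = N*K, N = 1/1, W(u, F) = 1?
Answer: 1080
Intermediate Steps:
N = 1
H(K) = K (H(K) = 1*K = K)
(-31 + H(W(n, 4)))*(-36) = (-31 + 1)*(-36) = -30*(-36) = 1080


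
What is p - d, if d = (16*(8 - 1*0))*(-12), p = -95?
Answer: 1441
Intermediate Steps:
d = -1536 (d = (16*(8 + 0))*(-12) = (16*8)*(-12) = 128*(-12) = -1536)
p - d = -95 - 1*(-1536) = -95 + 1536 = 1441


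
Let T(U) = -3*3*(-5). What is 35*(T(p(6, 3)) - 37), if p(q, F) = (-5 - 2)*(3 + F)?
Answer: 280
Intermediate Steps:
p(q, F) = -21 - 7*F (p(q, F) = -7*(3 + F) = -21 - 7*F)
T(U) = 45 (T(U) = -9*(-5) = 45)
35*(T(p(6, 3)) - 37) = 35*(45 - 37) = 35*8 = 280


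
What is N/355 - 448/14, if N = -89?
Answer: -11449/355 ≈ -32.251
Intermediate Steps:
N/355 - 448/14 = -89/355 - 448/14 = -89*1/355 - 448*1/14 = -89/355 - 32 = -11449/355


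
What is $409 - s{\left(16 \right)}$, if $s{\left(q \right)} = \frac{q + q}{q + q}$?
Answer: $408$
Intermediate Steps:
$s{\left(q \right)} = 1$ ($s{\left(q \right)} = \frac{2 q}{2 q} = 2 q \frac{1}{2 q} = 1$)
$409 - s{\left(16 \right)} = 409 - 1 = 408$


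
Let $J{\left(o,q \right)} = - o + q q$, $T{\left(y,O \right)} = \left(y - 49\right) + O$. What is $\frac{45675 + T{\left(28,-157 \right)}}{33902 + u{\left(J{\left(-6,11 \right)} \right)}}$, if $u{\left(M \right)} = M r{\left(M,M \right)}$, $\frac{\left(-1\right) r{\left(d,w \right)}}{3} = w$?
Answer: $- \frac{45497}{14485} \approx -3.141$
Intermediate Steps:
$r{\left(d,w \right)} = - 3 w$
$T{\left(y,O \right)} = -49 + O + y$ ($T{\left(y,O \right)} = \left(-49 + y\right) + O = -49 + O + y$)
$J{\left(o,q \right)} = q^{2} - o$ ($J{\left(o,q \right)} = - o + q^{2} = q^{2} - o$)
$u{\left(M \right)} = - 3 M^{2}$ ($u{\left(M \right)} = M \left(- 3 M\right) = - 3 M^{2}$)
$\frac{45675 + T{\left(28,-157 \right)}}{33902 + u{\left(J{\left(-6,11 \right)} \right)}} = \frac{45675 - 178}{33902 - 3 \left(11^{2} - -6\right)^{2}} = \frac{45675 - 178}{33902 - 3 \left(121 + 6\right)^{2}} = \frac{45497}{33902 - 3 \cdot 127^{2}} = \frac{45497}{33902 - 48387} = \frac{45497}{-14485} = 45497 \left(- \frac{1}{14485}\right) = - \frac{45497}{14485}$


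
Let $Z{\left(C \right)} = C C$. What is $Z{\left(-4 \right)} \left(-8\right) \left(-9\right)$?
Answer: $1152$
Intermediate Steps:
$Z{\left(C \right)} = C^{2}$
$Z{\left(-4 \right)} \left(-8\right) \left(-9\right) = \left(-4\right)^{2} \left(-8\right) \left(-9\right) = 16 \left(-8\right) \left(-9\right) = \left(-128\right) \left(-9\right) = 1152$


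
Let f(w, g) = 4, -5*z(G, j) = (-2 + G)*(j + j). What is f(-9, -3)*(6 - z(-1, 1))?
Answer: 96/5 ≈ 19.200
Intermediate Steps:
z(G, j) = -2*j*(-2 + G)/5 (z(G, j) = -(-2 + G)*(j + j)/5 = -(-2 + G)*2*j/5 = -2*j*(-2 + G)/5)
f(-9, -3)*(6 - z(-1, 1)) = 4*(6 - 2*(2 - 1*(-1))/5) = 4*(6 - 2*(2 + 1)/5) = 4*(6 - 2*3/5) = 4*(6 - 1*6/5) = 4*(6 - 6/5) = 4*(24/5) = 96/5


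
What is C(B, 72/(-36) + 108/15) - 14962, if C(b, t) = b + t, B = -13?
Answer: -74849/5 ≈ -14970.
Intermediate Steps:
C(B, 72/(-36) + 108/15) - 14962 = (-13 + (72/(-36) + 108/15)) - 14962 = (-13 + (72*(-1/36) + 108*(1/15))) - 14962 = (-13 + (-2 + 36/5)) - 14962 = (-13 + 26/5) - 14962 = -39/5 - 14962 = -74849/5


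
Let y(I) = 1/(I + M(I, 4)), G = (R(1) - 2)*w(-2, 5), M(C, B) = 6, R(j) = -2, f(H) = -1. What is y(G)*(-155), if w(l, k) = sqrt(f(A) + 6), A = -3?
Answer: 465/22 + 155*sqrt(5)/11 ≈ 52.645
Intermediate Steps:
w(l, k) = sqrt(5) (w(l, k) = sqrt(-1 + 6) = sqrt(5))
G = -4*sqrt(5) (G = (-2 - 2)*sqrt(5) = -4*sqrt(5) ≈ -8.9443)
y(I) = 1/(6 + I) (y(I) = 1/(I + 6) = 1/(6 + I))
y(G)*(-155) = -155/(6 - 4*sqrt(5))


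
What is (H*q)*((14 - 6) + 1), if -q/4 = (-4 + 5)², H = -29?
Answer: 1044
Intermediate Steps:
q = -4 (q = -4*(-4 + 5)² = -4*1² = -4*1 = -4)
(H*q)*((14 - 6) + 1) = (-29*(-4))*((14 - 6) + 1) = 116*(8 + 1) = 116*9 = 1044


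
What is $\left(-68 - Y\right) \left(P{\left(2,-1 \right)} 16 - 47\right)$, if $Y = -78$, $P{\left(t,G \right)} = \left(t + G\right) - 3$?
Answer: $-790$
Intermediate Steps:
$P{\left(t,G \right)} = -3 + G + t$ ($P{\left(t,G \right)} = \left(G + t\right) - 3 = -3 + G + t$)
$\left(-68 - Y\right) \left(P{\left(2,-1 \right)} 16 - 47\right) = \left(-68 - -78\right) \left(\left(-3 - 1 + 2\right) 16 - 47\right) = \left(-68 + 78\right) \left(\left(-2\right) 16 - 47\right) = 10 \left(-32 - 47\right) = 10 \left(-79\right) = -790$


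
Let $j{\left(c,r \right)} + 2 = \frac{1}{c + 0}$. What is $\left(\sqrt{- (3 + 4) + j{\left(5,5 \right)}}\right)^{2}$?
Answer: $- \frac{44}{5} \approx -8.8$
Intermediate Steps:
$j{\left(c,r \right)} = -2 + \frac{1}{c}$ ($j{\left(c,r \right)} = -2 + \frac{1}{c + 0} = -2 + \frac{1}{c}$)
$\left(\sqrt{- (3 + 4) + j{\left(5,5 \right)}}\right)^{2} = \left(\sqrt{- (3 + 4) - \left(2 - \frac{1}{5}\right)}\right)^{2} = \left(\sqrt{\left(-1\right) 7 + \left(-2 + \frac{1}{5}\right)}\right)^{2} = \left(\sqrt{-7 - \frac{9}{5}}\right)^{2} = \left(\sqrt{- \frac{44}{5}}\right)^{2} = \left(\frac{2 i \sqrt{55}}{5}\right)^{2} = - \frac{44}{5}$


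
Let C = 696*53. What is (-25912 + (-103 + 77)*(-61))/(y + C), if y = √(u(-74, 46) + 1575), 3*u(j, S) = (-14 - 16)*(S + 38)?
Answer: -299112496/453574603 + 170282*√15/1360723809 ≈ -0.65897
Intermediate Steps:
u(j, S) = -380 - 10*S (u(j, S) = ((-14 - 16)*(S + 38))/3 = (-30*(38 + S))/3 = (-1140 - 30*S)/3 = -380 - 10*S)
y = 7*√15 (y = √((-380 - 10*46) + 1575) = √((-380 - 460) + 1575) = √(-840 + 1575) = √735 = 7*√15 ≈ 27.111)
C = 36888
(-25912 + (-103 + 77)*(-61))/(y + C) = (-25912 + (-103 + 77)*(-61))/(7*√15 + 36888) = (-25912 - 26*(-61))/(36888 + 7*√15) = (-25912 + 1586)/(36888 + 7*√15) = -24326/(36888 + 7*√15)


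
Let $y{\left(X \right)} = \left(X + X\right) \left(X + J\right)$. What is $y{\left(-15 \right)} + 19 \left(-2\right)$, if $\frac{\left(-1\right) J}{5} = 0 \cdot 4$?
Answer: $412$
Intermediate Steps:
$J = 0$ ($J = - 5 \cdot 0 \cdot 4 = \left(-5\right) 0 = 0$)
$y{\left(X \right)} = 2 X^{2}$ ($y{\left(X \right)} = \left(X + X\right) \left(X + 0\right) = 2 X X = 2 X^{2}$)
$y{\left(-15 \right)} + 19 \left(-2\right) = 2 \left(-15\right)^{2} + 19 \left(-2\right) = 2 \cdot 225 - 38 = 450 - 38 = 412$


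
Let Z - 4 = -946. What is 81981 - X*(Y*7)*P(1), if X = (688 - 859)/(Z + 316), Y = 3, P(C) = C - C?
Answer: 81981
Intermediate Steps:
P(C) = 0
Z = -942 (Z = 4 - 946 = -942)
X = 171/626 (X = (688 - 859)/(-942 + 316) = -171/(-626) = -171*(-1/626) = 171/626 ≈ 0.27316)
81981 - X*(Y*7)*P(1) = 81981 - 171*(3*7)*0/626 = 81981 - 171*21*0/626 = 81981 - 171*0/626 = 81981 - 1*0 = 81981 + 0 = 81981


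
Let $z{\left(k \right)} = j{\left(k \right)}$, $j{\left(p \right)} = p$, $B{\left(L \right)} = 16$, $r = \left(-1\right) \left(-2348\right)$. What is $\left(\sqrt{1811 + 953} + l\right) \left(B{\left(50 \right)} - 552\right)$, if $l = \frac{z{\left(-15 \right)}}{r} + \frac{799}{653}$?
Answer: $- \frac{250078438}{383311} - 1072 \sqrt{691} \approx -28832.0$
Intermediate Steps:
$r = 2348$
$z{\left(k \right)} = k$
$l = \frac{1866257}{1533244}$ ($l = - \frac{15}{2348} + \frac{799}{653} = \frac{1866257}{1533244} \approx 1.2172$)
$\left(\sqrt{1811 + 953} + l\right) \left(B{\left(50 \right)} - 552\right) = \left(\sqrt{1811 + 953} + \frac{1866257}{1533244}\right) \left(16 - 552\right) = \left(\sqrt{2764} + \frac{1866257}{1533244}\right) \left(-536\right) = \left(2 \sqrt{691} + \frac{1866257}{1533244}\right) \left(-536\right) = \left(\frac{1866257}{1533244} + 2 \sqrt{691}\right) \left(-536\right) = - \frac{250078438}{383311} - 1072 \sqrt{691}$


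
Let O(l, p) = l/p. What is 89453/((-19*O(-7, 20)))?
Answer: 255580/19 ≈ 13452.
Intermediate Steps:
89453/((-19*O(-7, 20))) = 89453/((-(-133)/20)) = 89453/((-19*(-7/20))) = 89453/(133/20) = 89453*(20/133) = 255580/19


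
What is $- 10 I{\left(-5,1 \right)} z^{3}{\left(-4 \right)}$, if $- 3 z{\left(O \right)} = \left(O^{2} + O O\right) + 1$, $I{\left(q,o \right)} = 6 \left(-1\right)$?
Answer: $-79860$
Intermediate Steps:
$I{\left(q,o \right)} = -6$
$z{\left(O \right)} = - \frac{1}{3} - \frac{2 O^{2}}{3}$ ($z{\left(O \right)} = - \frac{\left(O^{2} + O O\right) + 1}{3} = - \frac{\left(O^{2} + O^{2}\right) + 1}{3} = - \frac{2 O^{2} + 1}{3} = - \frac{1 + 2 O^{2}}{3} = - \frac{1}{3} - \frac{2 O^{2}}{3}$)
$- 10 I{\left(-5,1 \right)} z^{3}{\left(-4 \right)} = \left(-10\right) \left(-6\right) \left(- \frac{1}{3} - \frac{2 \left(-4\right)^{2}}{3}\right)^{3} = 60 \left(- \frac{1}{3} - \frac{32}{3}\right)^{3} = 60 \left(-11\right)^{3} = 60 \left(-1331\right) = -79860$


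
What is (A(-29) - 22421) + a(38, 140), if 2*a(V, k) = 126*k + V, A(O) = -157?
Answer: -13739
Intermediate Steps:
a(V, k) = V/2 + 63*k (a(V, k) = (126*k + V)/2 = (V + 126*k)/2 = V/2 + 63*k)
(A(-29) - 22421) + a(38, 140) = (-157 - 22421) + ((1/2)*38 + 63*140) = -22578 + (19 + 8820) = -22578 + 8839 = -13739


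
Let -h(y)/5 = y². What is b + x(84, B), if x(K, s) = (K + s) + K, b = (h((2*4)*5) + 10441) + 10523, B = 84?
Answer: 13216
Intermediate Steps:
h(y) = -5*y²
b = 12964 (b = (-5*((2*4)*5)² + 10441) + 10523 = (-5*(8*5)² + 10441) + 10523 = (-5*40² + 10441) + 10523 = (-5*1600 + 10441) + 10523 = (-8000 + 10441) + 10523 = 2441 + 10523 = 12964)
x(K, s) = s + 2*K
b + x(84, B) = 12964 + (84 + 2*84) = 12964 + (84 + 168) = 12964 + 252 = 13216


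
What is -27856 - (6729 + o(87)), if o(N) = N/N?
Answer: -34586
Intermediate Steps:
o(N) = 1
-27856 - (6729 + o(87)) = -27856 - (6729 + 1) = -27856 - 1*6730 = -27856 - 6730 = -34586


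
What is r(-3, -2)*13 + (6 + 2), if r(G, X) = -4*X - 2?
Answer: 86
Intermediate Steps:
r(G, X) = -2 - 4*X
r(-3, -2)*13 + (6 + 2) = (-2 - 4*(-2))*13 + (6 + 2) = (-2 + 8)*13 + 8 = 6*13 + 8 = 78 + 8 = 86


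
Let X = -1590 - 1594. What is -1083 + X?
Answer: -4267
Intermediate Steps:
X = -3184
-1083 + X = -1083 - 3184 = -4267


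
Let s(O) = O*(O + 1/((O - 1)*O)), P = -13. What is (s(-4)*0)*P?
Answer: 0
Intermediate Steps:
s(O) = O*(O + 1/(O*(-1 + O))) (s(O) = O*(O + 1/((-1 + O)*O)) = O*(O + 1/(O*(-1 + O))))
(s(-4)*0)*P = (((1 + (-4)³ - 1*(-4)²)/(-1 - 4))*0)*(-13) = (((1 - 64 - 1*16)/(-5))*0)*(-13) = (-(1 - 64 - 16)/5*0)*(-13) = (-⅕*(-79)*0)*(-13) = ((79/5)*0)*(-13) = 0*(-13) = 0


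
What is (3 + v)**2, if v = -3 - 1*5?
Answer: 25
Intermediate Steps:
v = -8 (v = -3 - 5 = -8)
(3 + v)**2 = (3 - 8)**2 = (-5)**2 = 25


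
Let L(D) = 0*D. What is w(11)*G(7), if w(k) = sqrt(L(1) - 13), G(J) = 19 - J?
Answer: 12*I*sqrt(13) ≈ 43.267*I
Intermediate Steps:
L(D) = 0
w(k) = I*sqrt(13) (w(k) = sqrt(0 - 13) = sqrt(-13) = I*sqrt(13))
w(11)*G(7) = (I*sqrt(13))*(19 - 1*7) = (I*sqrt(13))*(19 - 7) = (I*sqrt(13))*12 = 12*I*sqrt(13)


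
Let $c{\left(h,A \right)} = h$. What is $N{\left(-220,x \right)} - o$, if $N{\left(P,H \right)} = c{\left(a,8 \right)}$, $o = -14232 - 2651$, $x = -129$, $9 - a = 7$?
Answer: $16885$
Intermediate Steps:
$a = 2$ ($a = 9 - 7 = 2$)
$o = -16883$
$N{\left(P,H \right)} = 2$
$N{\left(-220,x \right)} - o = 2 - -16883 = 2 + 16883 = 16885$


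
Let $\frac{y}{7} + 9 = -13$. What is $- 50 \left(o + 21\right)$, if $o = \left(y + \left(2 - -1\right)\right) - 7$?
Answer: $6850$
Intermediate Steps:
$y = -154$ ($y = -63 + 7 \left(-13\right) = -63 - 91 = -154$)
$o = -158$ ($o = \left(-154 + \left(2 - -1\right)\right) - 7 = \left(-154 + \left(2 + 1\right)\right) - 7 = \left(-154 + 3\right) - 7 = -151 - 7 = -158$)
$- 50 \left(o + 21\right) = - 50 \left(-158 + 21\right) = \left(-50\right) \left(-137\right) = 6850$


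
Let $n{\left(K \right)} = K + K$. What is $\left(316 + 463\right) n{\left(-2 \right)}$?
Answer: $-3116$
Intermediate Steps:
$n{\left(K \right)} = 2 K$
$\left(316 + 463\right) n{\left(-2 \right)} = \left(316 + 463\right) 2 \left(-2\right) = 779 \left(-4\right) = -3116$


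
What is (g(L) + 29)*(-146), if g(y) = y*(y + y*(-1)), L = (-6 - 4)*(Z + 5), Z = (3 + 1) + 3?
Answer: -4234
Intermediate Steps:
Z = 7 (Z = 4 + 3 = 7)
L = -120 (L = (-6 - 4)*(7 + 5) = -10*12 = -120)
g(y) = 0 (g(y) = y*(y - y) = y*0 = 0)
(g(L) + 29)*(-146) = (0 + 29)*(-146) = 29*(-146) = -4234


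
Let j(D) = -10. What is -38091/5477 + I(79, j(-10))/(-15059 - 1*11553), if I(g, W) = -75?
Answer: -1013266917/145753924 ≈ -6.9519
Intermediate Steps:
-38091/5477 + I(79, j(-10))/(-15059 - 1*11553) = -38091/5477 - 75/(-15059 - 1*11553) = -38091*1/5477 - 75/(-15059 - 11553) = -38091/5477 - 75/(-26612) = -38091/5477 - 75*(-1/26612) = -38091/5477 + 75/26612 = -1013266917/145753924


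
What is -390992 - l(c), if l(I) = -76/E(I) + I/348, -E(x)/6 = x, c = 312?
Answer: -5306556143/13572 ≈ -3.9099e+5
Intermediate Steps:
E(x) = -6*x
l(I) = I/348 + 38/(3*I) (l(I) = -76*(-1/(6*I)) + I/348 = -(-38)/(3*I) + I*(1/348) = 38/(3*I) + I/348 = I/348 + 38/(3*I))
-390992 - l(c) = -390992 - (4408 + 312²)/(348*312) = -390992 - (4408 + 97344)/(348*312) = -390992 - 101752/(348*312) = -390992 - 1*12719/13572 = -390992 - 12719/13572 = -5306556143/13572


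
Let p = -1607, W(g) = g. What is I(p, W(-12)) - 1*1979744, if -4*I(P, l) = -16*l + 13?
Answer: -7919181/4 ≈ -1.9798e+6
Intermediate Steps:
I(P, l) = -13/4 + 4*l (I(P, l) = -(-16*l + 13)/4 = -(13 - 16*l)/4 = -13/4 + 4*l)
I(p, W(-12)) - 1*1979744 = (-13/4 + 4*(-12)) - 1*1979744 = (-13/4 - 48) - 1979744 = -205/4 - 1979744 = -7919181/4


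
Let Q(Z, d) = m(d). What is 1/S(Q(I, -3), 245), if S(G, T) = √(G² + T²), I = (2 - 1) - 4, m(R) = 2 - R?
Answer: √2402/12010 ≈ 0.0040808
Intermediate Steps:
I = -3 (I = 1 - 4 = -3)
Q(Z, d) = 2 - d
1/S(Q(I, -3), 245) = 1/(√((2 - 1*(-3))² + 245²)) = 1/(√((2 + 3)² + 60025)) = 1/(√(5² + 60025)) = 1/(√(25 + 60025)) = 1/(√60050) = 1/(5*√2402) = √2402/12010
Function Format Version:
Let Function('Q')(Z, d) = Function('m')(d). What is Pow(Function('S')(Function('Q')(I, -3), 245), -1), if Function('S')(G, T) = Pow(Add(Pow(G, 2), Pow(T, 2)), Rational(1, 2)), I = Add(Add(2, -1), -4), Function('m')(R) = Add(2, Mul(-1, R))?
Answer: Mul(Rational(1, 12010), Pow(2402, Rational(1, 2))) ≈ 0.0040808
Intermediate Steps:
I = -3 (I = Add(1, -4) = -3)
Function('Q')(Z, d) = Add(2, Mul(-1, d))
Pow(Function('S')(Function('Q')(I, -3), 245), -1) = Pow(Pow(Add(Pow(Add(2, Mul(-1, -3)), 2), Pow(245, 2)), Rational(1, 2)), -1) = Pow(Pow(Add(Pow(Add(2, 3), 2), 60025), Rational(1, 2)), -1) = Pow(Pow(Add(Pow(5, 2), 60025), Rational(1, 2)), -1) = Pow(Pow(Add(25, 60025), Rational(1, 2)), -1) = Pow(Pow(60050, Rational(1, 2)), -1) = Pow(Mul(5, Pow(2402, Rational(1, 2))), -1) = Mul(Rational(1, 12010), Pow(2402, Rational(1, 2)))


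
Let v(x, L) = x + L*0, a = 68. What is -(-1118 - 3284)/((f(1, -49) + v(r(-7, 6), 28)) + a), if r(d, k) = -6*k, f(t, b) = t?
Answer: 4402/33 ≈ 133.39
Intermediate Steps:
v(x, L) = x (v(x, L) = x + 0 = x)
-(-1118 - 3284)/((f(1, -49) + v(r(-7, 6), 28)) + a) = -(-1118 - 3284)/((1 - 6*6) + 68) = -(-4402)/((1 - 36) + 68) = -(-4402)/(-35 + 68) = -(-4402)/33 = -1*(-4402/33) = 4402/33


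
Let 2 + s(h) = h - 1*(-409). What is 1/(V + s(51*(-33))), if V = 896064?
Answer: 1/894788 ≈ 1.1176e-6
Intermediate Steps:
s(h) = 407 + h (s(h) = -2 + (h - 1*(-409)) = -2 + (h + 409) = -2 + (409 + h) = 407 + h)
1/(V + s(51*(-33))) = 1/(896064 + (407 + 51*(-33))) = 1/(896064 + (407 - 1683)) = 1/(896064 - 1276) = 1/894788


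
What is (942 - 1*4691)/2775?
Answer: -3749/2775 ≈ -1.3510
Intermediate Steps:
(942 - 1*4691)/2775 = (942 - 4691)*(1/2775) = -3749*1/2775 = -3749/2775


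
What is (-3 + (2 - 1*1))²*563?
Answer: 2252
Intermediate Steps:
(-3 + (2 - 1*1))²*563 = (-3 + (2 - 1))²*563 = (-3 + 1)²*563 = (-2)²*563 = 4*563 = 2252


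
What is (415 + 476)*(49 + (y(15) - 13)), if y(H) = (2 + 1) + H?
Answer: 48114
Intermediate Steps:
y(H) = 3 + H
(415 + 476)*(49 + (y(15) - 13)) = (415 + 476)*(49 + ((3 + 15) - 13)) = 891*(49 + (18 - 13)) = 891*(49 + 5) = 891*54 = 48114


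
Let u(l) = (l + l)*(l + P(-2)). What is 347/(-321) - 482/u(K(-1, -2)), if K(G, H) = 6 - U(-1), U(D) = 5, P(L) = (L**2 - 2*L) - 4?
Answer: -79096/1605 ≈ -49.281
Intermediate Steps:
P(L) = -4 + L**2 - 2*L
K(G, H) = 1 (K(G, H) = 6 - 1*5 = 6 - 5 = 1)
u(l) = 2*l*(4 + l) (u(l) = (l + l)*(l + (-4 + (-2)**2 - 2*(-2))) = (2*l)*(l + (-4 + 4 + 4)) = (2*l)*(l + 4) = (2*l)*(4 + l) = 2*l*(4 + l))
347/(-321) - 482/u(K(-1, -2)) = 347/(-321) - 482*1/(2*(4 + 1)) = 347*(-1/321) - 482/(2*1*5) = -347/321 - 482/10 = -347/321 - 482*1/10 = -347/321 - 241/5 = -79096/1605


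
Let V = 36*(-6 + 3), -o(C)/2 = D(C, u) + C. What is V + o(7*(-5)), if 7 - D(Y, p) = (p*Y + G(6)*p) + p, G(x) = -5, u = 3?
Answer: -286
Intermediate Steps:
D(Y, p) = 7 + 4*p - Y*p (D(Y, p) = 7 - ((p*Y - 5*p) + p) = 7 - ((Y*p - 5*p) + p) = 7 - ((-5*p + Y*p) + p) = 7 - (-4*p + Y*p) = 7 + (4*p - Y*p) = 7 + 4*p - Y*p)
o(C) = -38 + 4*C (o(C) = -2*((7 + 4*3 - 1*C*3) + C) = -2*((7 + 12 - 3*C) + C) = -2*((19 - 3*C) + C) = -2*(19 - 2*C) = -38 + 4*C)
V = -108 (V = 36*(-3) = -108)
V + o(7*(-5)) = -108 + (-38 + 4*(7*(-5))) = -108 + (-38 + 4*(-35)) = -108 + (-38 - 140) = -108 - 178 = -286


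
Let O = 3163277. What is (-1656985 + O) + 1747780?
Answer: 3254072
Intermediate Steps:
(-1656985 + O) + 1747780 = (-1656985 + 3163277) + 1747780 = 1506292 + 1747780 = 3254072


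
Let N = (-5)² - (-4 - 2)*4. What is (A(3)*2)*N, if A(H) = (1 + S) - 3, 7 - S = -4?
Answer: 882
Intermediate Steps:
S = 11 (S = 7 - 1*(-4) = 7 + 4 = 11)
A(H) = 9 (A(H) = (1 + 11) - 3 = 12 - 3 = 9)
N = 49 (N = 25 - (-6)*4 = 25 - 1*(-24) = 25 + 24 = 49)
(A(3)*2)*N = (9*2)*49 = 18*49 = 882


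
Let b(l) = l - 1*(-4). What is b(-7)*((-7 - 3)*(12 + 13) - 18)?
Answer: 804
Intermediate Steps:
b(l) = 4 + l (b(l) = l + 4 = 4 + l)
b(-7)*((-7 - 3)*(12 + 13) - 18) = (4 - 7)*((-7 - 3)*(12 + 13) - 18) = -3*(-10*25 - 18) = -3*(-250 - 18) = -3*(-268) = 804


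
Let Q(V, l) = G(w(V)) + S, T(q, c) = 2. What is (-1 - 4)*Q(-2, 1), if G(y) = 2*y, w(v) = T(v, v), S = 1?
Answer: -25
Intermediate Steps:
w(v) = 2
Q(V, l) = 5 (Q(V, l) = 2*2 + 1 = 4 + 1 = 5)
(-1 - 4)*Q(-2, 1) = (-1 - 4)*5 = -5*5 = -25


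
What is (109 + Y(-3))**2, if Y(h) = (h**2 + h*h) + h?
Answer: 15376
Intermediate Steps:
Y(h) = h + 2*h**2 (Y(h) = (h**2 + h**2) + h = 2*h**2 + h = h + 2*h**2)
(109 + Y(-3))**2 = (109 - 3*(1 + 2*(-3)))**2 = (109 - 3*(1 - 6))**2 = (109 - 3*(-5))**2 = (109 + 15)**2 = 124**2 = 15376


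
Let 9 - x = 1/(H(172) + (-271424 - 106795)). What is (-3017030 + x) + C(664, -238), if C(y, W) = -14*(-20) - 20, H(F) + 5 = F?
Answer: -1140492529571/378052 ≈ -3.0168e+6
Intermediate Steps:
H(F) = -5 + F
C(y, W) = 260 (C(y, W) = 280 - 20 = 260)
x = 3402469/378052 (x = 9 - 1/((-5 + 172) + (-271424 - 106795)) = 9 - 1/(167 - 378219) = 9 - 1/(-378052) = 9 - 1*(-1/378052) = 9 + 1/378052 = 3402469/378052 ≈ 9.0000)
(-3017030 + x) + C(664, -238) = (-3017030 + 3402469/378052) + 260 = -1140590823091/378052 + 260 = -1140492529571/378052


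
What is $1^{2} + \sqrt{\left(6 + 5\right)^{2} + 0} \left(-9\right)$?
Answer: $-98$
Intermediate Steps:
$1^{2} + \sqrt{\left(6 + 5\right)^{2} + 0} \left(-9\right) = 1 + \sqrt{11^{2} + 0} \left(-9\right) = 1 + \sqrt{121 + 0} \left(-9\right) = 1 + \sqrt{121} \left(-9\right) = 1 + 11 \left(-9\right) = 1 - 99 = -98$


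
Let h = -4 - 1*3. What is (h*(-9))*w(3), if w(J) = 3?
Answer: 189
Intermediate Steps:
h = -7 (h = -4 - 3 = -7)
(h*(-9))*w(3) = -7*(-9)*3 = 63*3 = 189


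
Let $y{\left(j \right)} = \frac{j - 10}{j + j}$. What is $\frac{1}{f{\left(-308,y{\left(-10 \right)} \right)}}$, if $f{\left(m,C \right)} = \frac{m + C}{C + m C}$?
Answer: $1$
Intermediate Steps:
$y{\left(j \right)} = \frac{-10 + j}{2 j}$
$f{\left(m,C \right)} = \frac{C + m}{C + C m}$
$\frac{1}{f{\left(-308,y{\left(-10 \right)} \right)}} = \frac{1}{\frac{1}{\frac{1}{2} \frac{1}{-10} \left(-10 - 10\right)} \frac{1}{1 - 308} \left(\frac{-10 - 10}{2 \left(-10\right)} - 308\right)} = \frac{1}{\frac{1}{\frac{1}{2} \left(- \frac{1}{10}\right) \left(-20\right)} \frac{1}{-307} \left(\frac{1}{2} \left(- \frac{1}{10}\right) \left(-20\right) - 308\right)} = \frac{1}{1^{-1} \left(- \frac{1}{307}\right) \left(1 - 308\right)} = \frac{1}{1 \left(- \frac{1}{307}\right) \left(-307\right)} = 1^{-1} = 1$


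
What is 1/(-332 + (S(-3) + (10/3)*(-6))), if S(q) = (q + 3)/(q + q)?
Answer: -1/352 ≈ -0.0028409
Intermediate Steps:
S(q) = (3 + q)/(2*q) (S(q) = (3 + q)/((2*q)) = (3 + q)*(1/(2*q)) = (3 + q)/(2*q))
1/(-332 + (S(-3) + (10/3)*(-6))) = 1/(-332 + ((1/2)*(3 - 3)/(-3) + (10/3)*(-6))) = 1/(-332 + ((1/2)*(-1/3)*0 + (10*(1/3))*(-6))) = 1/(-332 + (0 + (10/3)*(-6))) = 1/(-332 + (0 - 20)) = 1/(-332 - 20) = 1/(-352) = -1/352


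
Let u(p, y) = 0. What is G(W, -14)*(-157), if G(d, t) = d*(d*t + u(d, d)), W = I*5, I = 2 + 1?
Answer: 494550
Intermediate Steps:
I = 3
W = 15 (W = 3*5 = 15)
G(d, t) = t*d² (G(d, t) = d*(d*t + 0) = d*(d*t) = t*d²)
G(W, -14)*(-157) = -14*15²*(-157) = -14*225*(-157) = -3150*(-157) = 494550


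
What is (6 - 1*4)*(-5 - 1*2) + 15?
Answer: 1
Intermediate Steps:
(6 - 1*4)*(-5 - 1*2) + 15 = (6 - 4)*(-5 - 2) + 15 = 2*(-7) + 15 = -14 + 15 = 1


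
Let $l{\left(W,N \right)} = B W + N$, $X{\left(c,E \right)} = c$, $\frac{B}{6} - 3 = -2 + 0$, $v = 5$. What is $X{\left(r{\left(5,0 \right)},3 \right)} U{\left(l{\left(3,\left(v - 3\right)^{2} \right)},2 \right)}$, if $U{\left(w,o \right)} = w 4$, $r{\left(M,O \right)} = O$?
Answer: $0$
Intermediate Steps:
$B = 6$ ($B = 18 + 6 \left(-2 + 0\right) = 18 + 6 \left(-2\right) = 18 - 12 = 6$)
$l{\left(W,N \right)} = N + 6 W$ ($l{\left(W,N \right)} = 6 W + N = N + 6 W$)
$U{\left(w,o \right)} = 4 w$
$X{\left(r{\left(5,0 \right)},3 \right)} U{\left(l{\left(3,\left(v - 3\right)^{2} \right)},2 \right)} = 0 \cdot 4 \left(\left(5 - 3\right)^{2} + 6 \cdot 3\right) = 0 \cdot 4 \left(2^{2} + 18\right) = 0 \cdot 4 \left(4 + 18\right) = 0 \cdot 4 \cdot 22 = 0 \cdot 88 = 0$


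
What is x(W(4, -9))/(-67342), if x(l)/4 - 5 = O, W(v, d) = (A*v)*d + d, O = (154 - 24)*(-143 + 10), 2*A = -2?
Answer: 34570/33671 ≈ 1.0267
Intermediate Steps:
A = -1 (A = (½)*(-2) = -1)
O = -17290 (O = 130*(-133) = -17290)
W(v, d) = d - d*v (W(v, d) = (-v)*d + d = -d*v + d = d - d*v)
x(l) = -69140 (x(l) = 20 + 4*(-17290) = 20 - 69160 = -69140)
x(W(4, -9))/(-67342) = -69140/(-67342) = -69140*(-1/67342) = 34570/33671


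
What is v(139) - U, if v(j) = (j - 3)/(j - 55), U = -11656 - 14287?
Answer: 544837/21 ≈ 25945.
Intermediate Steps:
U = -25943
v(j) = (-3 + j)/(-55 + j)
v(139) - U = (-3 + 139)/(-55 + 139) - 1*(-25943) = 136/84 + 25943 = (1/84)*136 + 25943 = 34/21 + 25943 = 544837/21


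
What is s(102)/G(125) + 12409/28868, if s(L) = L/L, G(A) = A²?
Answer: 193919493/451062500 ≈ 0.42992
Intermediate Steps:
s(L) = 1
s(102)/G(125) + 12409/28868 = 1/125² + 12409/28868 = 1/15625 + 12409*(1/28868) = 1*(1/15625) + 12409/28868 = 1/15625 + 12409/28868 = 193919493/451062500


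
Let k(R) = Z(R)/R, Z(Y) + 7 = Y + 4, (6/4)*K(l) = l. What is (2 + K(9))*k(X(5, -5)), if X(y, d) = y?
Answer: 16/5 ≈ 3.2000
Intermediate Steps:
K(l) = 2*l/3
Z(Y) = -3 + Y (Z(Y) = -7 + (Y + 4) = -7 + (4 + Y) = -3 + Y)
k(R) = (-3 + R)/R
(2 + K(9))*k(X(5, -5)) = (2 + (⅔)*9)*((-3 + 5)/5) = (2 + 6)*((⅕)*2) = 8*(⅖) = 16/5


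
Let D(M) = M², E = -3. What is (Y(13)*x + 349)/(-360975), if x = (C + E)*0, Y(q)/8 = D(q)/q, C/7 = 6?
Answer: -349/360975 ≈ -0.00096683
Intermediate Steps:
C = 42 (C = 7*6 = 42)
Y(q) = 8*q (Y(q) = 8*(q²/q) = 8*q)
x = 0 (x = (42 - 3)*0 = 39*0 = 0)
(Y(13)*x + 349)/(-360975) = ((8*13)*0 + 349)/(-360975) = (104*0 + 349)*(-1/360975) = (0 + 349)*(-1/360975) = 349*(-1/360975) = -349/360975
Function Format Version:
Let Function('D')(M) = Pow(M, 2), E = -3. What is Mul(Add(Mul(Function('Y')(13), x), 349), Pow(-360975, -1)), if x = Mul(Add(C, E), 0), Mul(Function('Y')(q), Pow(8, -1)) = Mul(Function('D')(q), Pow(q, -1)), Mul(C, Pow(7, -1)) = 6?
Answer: Rational(-349, 360975) ≈ -0.00096683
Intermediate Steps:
C = 42 (C = Mul(7, 6) = 42)
Function('Y')(q) = Mul(8, q) (Function('Y')(q) = Mul(8, Mul(Pow(q, 2), Pow(q, -1))) = Mul(8, q))
x = 0 (x = Mul(Add(42, -3), 0) = Mul(39, 0) = 0)
Mul(Add(Mul(Function('Y')(13), x), 349), Pow(-360975, -1)) = Mul(Add(Mul(Mul(8, 13), 0), 349), Pow(-360975, -1)) = Mul(Add(Mul(104, 0), 349), Rational(-1, 360975)) = Mul(Add(0, 349), Rational(-1, 360975)) = Mul(349, Rational(-1, 360975)) = Rational(-349, 360975)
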